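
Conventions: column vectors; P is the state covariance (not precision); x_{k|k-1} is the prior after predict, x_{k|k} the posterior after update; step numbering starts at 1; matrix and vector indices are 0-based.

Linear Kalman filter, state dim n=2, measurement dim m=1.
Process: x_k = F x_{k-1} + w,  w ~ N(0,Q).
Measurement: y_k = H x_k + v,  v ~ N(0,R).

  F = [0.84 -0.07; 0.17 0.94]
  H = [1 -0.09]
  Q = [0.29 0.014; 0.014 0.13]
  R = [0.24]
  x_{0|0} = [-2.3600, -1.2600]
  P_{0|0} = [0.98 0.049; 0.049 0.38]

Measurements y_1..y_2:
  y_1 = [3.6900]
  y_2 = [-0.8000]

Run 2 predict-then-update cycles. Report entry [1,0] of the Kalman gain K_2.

K[1,0] = 0.0150

step 1: x^-=[-1.8942, -1.5856]  P^-=[0.9776 0.1670; 0.1670 0.5098]  S=[1.1916]  K=[0.8077; 0.1017]  nu=[5.4415]  x^+=[2.5012, -1.0323]  P^+=[0.2001 0.0692; 0.0692 0.4974]
step 2: x^-=[2.1732, -0.5452]  P^-=[0.4255 0.0636; 0.0636 0.5974]  S=[0.6589]  K=[0.6371; 0.0150]  nu=[-3.0223]  x^+=[0.2478, -0.5904]  P^+=[0.1581 0.0573; 0.0573 0.5973]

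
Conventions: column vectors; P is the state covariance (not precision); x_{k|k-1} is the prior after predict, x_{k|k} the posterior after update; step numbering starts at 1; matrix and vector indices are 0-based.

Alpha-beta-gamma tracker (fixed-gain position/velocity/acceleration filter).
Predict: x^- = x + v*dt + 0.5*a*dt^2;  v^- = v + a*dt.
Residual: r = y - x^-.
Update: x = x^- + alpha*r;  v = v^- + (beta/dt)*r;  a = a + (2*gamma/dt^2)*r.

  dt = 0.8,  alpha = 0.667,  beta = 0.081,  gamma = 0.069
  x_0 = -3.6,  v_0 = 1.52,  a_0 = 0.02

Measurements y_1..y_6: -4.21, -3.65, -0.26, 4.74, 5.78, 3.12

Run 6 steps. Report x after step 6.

step 1: x_pred=-2.3776  r=-1.8324  x^+=-3.5998  v^+=1.3505  a^+=-0.3751
step 2: x_pred=-2.6395  r=-1.0105  x^+=-3.3135  v^+=0.9481  a^+=-0.5930
step 3: x_pred=-2.7448  r=2.4848  x^+=-1.0874  v^+=0.7252  a^+=-0.0572
step 4: x_pred=-0.5256  r=5.2656  x^+=2.9866  v^+=1.2126  a^+=1.0782
step 5: x_pred=4.3017  r=1.4783  x^+=5.2877  v^+=2.2248  a^+=1.3969
step 6: x_pred=7.5146  r=-4.3946  x^+=4.5834  v^+=2.8974  a^+=0.4493

x_post = 4.5834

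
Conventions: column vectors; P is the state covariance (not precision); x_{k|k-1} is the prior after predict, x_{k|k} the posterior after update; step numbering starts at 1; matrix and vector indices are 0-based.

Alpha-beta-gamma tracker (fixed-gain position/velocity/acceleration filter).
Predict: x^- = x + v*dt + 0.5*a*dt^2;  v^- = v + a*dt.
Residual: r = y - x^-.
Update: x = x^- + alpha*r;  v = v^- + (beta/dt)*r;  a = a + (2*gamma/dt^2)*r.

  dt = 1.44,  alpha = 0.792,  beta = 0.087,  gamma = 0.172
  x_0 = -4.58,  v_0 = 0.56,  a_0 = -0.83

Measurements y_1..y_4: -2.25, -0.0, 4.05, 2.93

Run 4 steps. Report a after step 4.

step 1: x_pred=-4.6341  r=2.3841  x^+=-2.7459  v^+=-0.4912  a^+=-0.4345
step 2: x_pred=-3.9036  r=3.9036  x^+=-0.8120  v^+=-0.8810  a^+=0.2131
step 3: x_pred=-1.8596  r=5.9096  x^+=2.8208  v^+=-0.2170  a^+=1.1935
step 4: x_pred=3.7457  r=-0.8157  x^+=3.0997  v^+=1.4523  a^+=1.0582

a_post = 1.0582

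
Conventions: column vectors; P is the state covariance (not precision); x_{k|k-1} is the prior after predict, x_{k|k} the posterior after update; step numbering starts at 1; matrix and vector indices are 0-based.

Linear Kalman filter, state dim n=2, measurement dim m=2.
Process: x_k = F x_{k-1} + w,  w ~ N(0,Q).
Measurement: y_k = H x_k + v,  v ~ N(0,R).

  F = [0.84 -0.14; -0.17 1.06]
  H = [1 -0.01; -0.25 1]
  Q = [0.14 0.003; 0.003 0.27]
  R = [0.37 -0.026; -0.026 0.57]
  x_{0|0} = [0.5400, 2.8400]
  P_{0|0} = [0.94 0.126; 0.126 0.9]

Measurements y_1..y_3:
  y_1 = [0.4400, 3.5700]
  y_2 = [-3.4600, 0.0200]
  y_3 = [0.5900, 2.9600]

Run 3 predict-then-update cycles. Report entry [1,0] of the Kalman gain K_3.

step 1: x^-=[0.0560, 2.9186]  P^-=[0.7913 -0.1496; -0.1496 1.2630]  S=[1.1644 -0.3864; -0.3864 1.9573]  K=[0.6655 -0.0461; 0.0869 0.6815]  nu=[0.4132, 0.6654]  x^+=[0.3003, 3.4080]  P^+=[0.2476 0.0183; 0.0183 0.3908]
step 2: x^-=[-0.2249, 3.5614]  P^-=[0.3181 -0.0736; -0.0736 0.7097]  S=[0.6896 -0.1864; -0.1864 1.3363]  K=[0.4482 -0.0521; 0.0314 0.5492]  nu=[-3.1995, -3.5976]  x^+=[-1.4717, 1.4850]  P^+=[0.1672 0.0005; 0.0005 0.3123]
step 3: x^-=[-1.4441, 1.8243]  P^-=[0.2640 -0.0668; -0.0668 0.6256]  S=[0.6354 -0.1652; -0.1652 1.2455]  K=[0.4027 -0.0532; 0.0198 0.5183]  nu=[2.0524, 0.7746]  x^+=[-0.6589, 2.2665]  P^+=[0.1503 -0.0032; -0.0032 0.2941]

K[1,0] = 0.0198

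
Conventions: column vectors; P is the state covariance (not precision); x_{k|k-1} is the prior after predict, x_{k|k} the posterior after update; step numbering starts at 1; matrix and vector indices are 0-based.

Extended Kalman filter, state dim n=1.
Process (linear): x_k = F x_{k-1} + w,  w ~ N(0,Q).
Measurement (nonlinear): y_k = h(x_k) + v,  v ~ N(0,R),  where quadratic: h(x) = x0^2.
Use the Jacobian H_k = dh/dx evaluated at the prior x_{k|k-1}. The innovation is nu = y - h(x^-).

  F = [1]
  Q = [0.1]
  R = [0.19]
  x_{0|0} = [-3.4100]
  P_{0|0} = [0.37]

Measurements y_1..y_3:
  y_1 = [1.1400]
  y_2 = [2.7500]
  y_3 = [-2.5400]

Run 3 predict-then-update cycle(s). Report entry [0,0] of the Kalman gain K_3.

K[0,0] = -0.2569

step 1: x^-=[-3.4100]  P^-=[0.4700]  H_jac=[-6.8200]  S=[22.0508]  K=[-0.1454]  nu=[-10.4881]  x^+=[-1.8854]  P^+=[0.0040]
step 2: x^-=[-1.8854]  P^-=[0.1040]  H_jac=[-3.7708]  S=[1.6695]  K=[-0.2350]  nu=[-0.8048]  x^+=[-1.6963]  P^+=[0.0118]
step 3: x^-=[-1.6963]  P^-=[0.1118]  H_jac=[-3.3926]  S=[1.4772]  K=[-0.2569]  nu=[-5.4174]  x^+=[-0.3048]  P^+=[0.0144]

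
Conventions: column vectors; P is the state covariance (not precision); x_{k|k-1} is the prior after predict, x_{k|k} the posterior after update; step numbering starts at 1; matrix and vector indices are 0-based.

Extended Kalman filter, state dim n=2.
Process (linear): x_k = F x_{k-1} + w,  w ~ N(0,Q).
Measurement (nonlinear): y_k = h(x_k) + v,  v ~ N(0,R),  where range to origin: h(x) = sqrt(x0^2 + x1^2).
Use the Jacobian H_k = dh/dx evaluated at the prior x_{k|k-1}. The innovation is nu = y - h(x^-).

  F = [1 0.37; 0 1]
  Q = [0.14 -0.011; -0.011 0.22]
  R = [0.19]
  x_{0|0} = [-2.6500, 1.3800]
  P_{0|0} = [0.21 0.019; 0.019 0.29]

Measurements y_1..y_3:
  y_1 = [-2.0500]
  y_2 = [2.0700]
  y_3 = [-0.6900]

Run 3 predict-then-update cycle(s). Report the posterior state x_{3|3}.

x_post = [0.0470, -0.0235]

step 1: x^-=[-2.1394, 1.3800]  P^-=[0.4038 0.1153; 0.1153 0.5100]  H_jac=[-0.8403 0.5421]  S=[0.5199]  K=[-0.5324; 0.3453]  nu=[-4.5959]  x^+=[0.3073, -0.2072]  P^+=[0.2564 0.2109; 0.2109 0.4480]
step 2: x^-=[0.2307, -0.2072]  P^-=[0.6138 0.3656; 0.3656 0.6680]  H_jac=[0.7440 -0.6682]  S=[0.4644]  K=[0.4572; -0.3753]  nu=[1.7600]  x^+=[1.0353, -0.8677]  P^+=[0.5167 0.4453; 0.4453 0.6026]
step 3: x^-=[0.7143, -0.8677]  P^-=[1.0688 0.6573; 0.6573 0.8226]  H_jac=[0.6356 -0.7720]  S=[0.4670]  K=[0.3679; -0.4654]  nu=[-1.8138]  x^+=[0.0470, -0.0235]  P^+=[1.0055 0.7372; 0.7372 0.7214]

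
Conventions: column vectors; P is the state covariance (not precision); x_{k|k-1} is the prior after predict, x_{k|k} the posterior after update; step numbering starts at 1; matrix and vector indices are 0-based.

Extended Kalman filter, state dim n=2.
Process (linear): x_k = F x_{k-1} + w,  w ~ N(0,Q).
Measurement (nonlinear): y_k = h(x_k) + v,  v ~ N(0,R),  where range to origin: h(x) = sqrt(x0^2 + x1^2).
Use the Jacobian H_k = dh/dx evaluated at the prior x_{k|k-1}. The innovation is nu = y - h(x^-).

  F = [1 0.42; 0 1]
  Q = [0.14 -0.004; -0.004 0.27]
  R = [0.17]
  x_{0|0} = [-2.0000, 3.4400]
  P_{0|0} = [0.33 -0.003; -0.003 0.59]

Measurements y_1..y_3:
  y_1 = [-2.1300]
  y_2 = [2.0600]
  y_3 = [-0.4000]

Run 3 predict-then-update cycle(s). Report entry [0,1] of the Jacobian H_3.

H_jac[0,1] = -0.4802

step 1: x^-=[-0.5552, 3.4400]  P^-=[0.5716 0.2408; 0.2408 0.8600]  H_jac=[-0.1593 0.9872]  S=[0.9469]  K=[0.1549; 0.8561]  nu=[-5.6145]  x^+=[-1.4248, -1.3665]  P^+=[0.5488 0.1153; 0.1153 0.1660]
step 2: x^-=[-1.9987, -1.3665]  P^-=[0.8149 0.1810; 0.1810 0.4360]  H_jac=[-0.8255 -0.5644]  S=[1.0329]  K=[-0.7502; -0.3829]  nu=[-0.3612]  x^+=[-1.7277, -1.2282]  P^+=[0.2336 -0.1157; -0.1157 0.2846]
step 3: x^-=[-2.2436, -1.2282]  P^-=[0.3266 -0.0002; -0.0002 0.5546]  H_jac=[-0.8772 -0.4802]  S=[0.5490]  K=[-0.5217; -0.4848]  nu=[-2.9578]  x^+=[-0.7006, 0.2056]  P^+=[0.1772 -0.1390; -0.1390 0.4256]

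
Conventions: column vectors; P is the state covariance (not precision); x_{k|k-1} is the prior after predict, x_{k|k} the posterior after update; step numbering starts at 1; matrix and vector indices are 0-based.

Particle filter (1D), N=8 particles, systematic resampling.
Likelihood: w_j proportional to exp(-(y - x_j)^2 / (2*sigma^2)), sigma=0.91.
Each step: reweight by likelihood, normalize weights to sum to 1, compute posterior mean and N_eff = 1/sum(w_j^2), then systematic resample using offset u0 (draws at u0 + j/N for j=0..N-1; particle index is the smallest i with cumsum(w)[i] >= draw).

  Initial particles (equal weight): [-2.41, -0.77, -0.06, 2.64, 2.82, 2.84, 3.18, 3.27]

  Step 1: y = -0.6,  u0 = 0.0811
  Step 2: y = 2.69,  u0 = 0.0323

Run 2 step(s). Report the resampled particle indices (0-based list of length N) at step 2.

resampled_idx = [1, 4, 4, 5, 5, 6, 7, 7]

step 1: w=[0.0705, 0.5005, 0.4271, 0.0009, 0.0004, 0.0004, 0.0001, 0.0001]  mean=-0.5756  Neff=2.2835  idx=[1, 1, 1, 1, 2, 2, 2, 2]
step 2: w=[0.0163, 0.0163, 0.0163, 0.0163, 0.2337, 0.2337, 0.2337, 0.2337]  mean=-0.1063  Neff=4.5557  idx=[1, 4, 4, 5, 5, 6, 7, 7]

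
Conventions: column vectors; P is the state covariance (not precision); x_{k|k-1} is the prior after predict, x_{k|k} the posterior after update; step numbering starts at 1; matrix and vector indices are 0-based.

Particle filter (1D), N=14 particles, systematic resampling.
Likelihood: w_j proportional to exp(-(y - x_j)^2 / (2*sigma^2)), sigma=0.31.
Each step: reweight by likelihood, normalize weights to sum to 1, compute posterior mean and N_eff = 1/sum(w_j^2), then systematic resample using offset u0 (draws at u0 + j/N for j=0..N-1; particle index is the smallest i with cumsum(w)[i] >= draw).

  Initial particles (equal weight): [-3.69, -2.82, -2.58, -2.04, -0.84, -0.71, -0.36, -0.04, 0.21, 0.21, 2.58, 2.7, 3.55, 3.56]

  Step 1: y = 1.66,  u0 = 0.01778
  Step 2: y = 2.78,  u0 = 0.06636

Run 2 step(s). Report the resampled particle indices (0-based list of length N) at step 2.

resampled_idx = [0, 2, 3, 4, 5, 6, 7, 8, 9, 10, 11, 12, 13, 13]

step 1: w=[0.0000, 0.0000, 0.0000, 0.0000, 0.0000, 0.0000, 0.0000, 0.0000, 0.0011, 0.0011, 0.7710, 0.2268, 0.0000, 0.0000]  mean=2.6019  Neff=1.5484  idx=[10, 10, 10, 10, 10, 10, 10, 10, 10, 10, 10, 11, 11, 11]
step 2: w=[0.0686, 0.0686, 0.0686, 0.0686, 0.0686, 0.0686, 0.0686, 0.0686, 0.0686, 0.0686, 0.0686, 0.0817, 0.0817, 0.0817]  mean=2.6094  Neff=13.9211  idx=[0, 2, 3, 4, 5, 6, 7, 8, 9, 10, 11, 12, 13, 13]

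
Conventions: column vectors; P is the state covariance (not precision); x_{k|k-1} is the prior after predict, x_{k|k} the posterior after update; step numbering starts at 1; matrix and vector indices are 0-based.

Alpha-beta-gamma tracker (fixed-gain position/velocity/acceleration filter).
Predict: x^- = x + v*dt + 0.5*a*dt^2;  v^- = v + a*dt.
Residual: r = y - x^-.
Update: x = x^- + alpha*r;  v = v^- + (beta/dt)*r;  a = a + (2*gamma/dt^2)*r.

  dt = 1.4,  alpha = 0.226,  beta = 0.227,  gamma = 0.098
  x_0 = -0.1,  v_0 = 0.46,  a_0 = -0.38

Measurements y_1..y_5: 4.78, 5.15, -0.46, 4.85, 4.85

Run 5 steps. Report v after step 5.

v_post = 0.2753

step 1: x_pred=0.1716  r=4.6084  x^+=1.2131  v^+=0.6752  a^+=0.0808
step 2: x_pred=2.2376  r=2.9124  x^+=2.8958  v^+=1.2606  a^+=0.3721
step 3: x_pred=5.0253  r=-5.4853  x^+=3.7856  v^+=0.8921  a^+=-0.1765
step 4: x_pred=4.8617  r=-0.0117  x^+=4.8590  v^+=0.6432  a^+=-0.1776
step 5: x_pred=5.5854  r=-0.7354  x^+=5.4192  v^+=0.2753  a^+=-0.2512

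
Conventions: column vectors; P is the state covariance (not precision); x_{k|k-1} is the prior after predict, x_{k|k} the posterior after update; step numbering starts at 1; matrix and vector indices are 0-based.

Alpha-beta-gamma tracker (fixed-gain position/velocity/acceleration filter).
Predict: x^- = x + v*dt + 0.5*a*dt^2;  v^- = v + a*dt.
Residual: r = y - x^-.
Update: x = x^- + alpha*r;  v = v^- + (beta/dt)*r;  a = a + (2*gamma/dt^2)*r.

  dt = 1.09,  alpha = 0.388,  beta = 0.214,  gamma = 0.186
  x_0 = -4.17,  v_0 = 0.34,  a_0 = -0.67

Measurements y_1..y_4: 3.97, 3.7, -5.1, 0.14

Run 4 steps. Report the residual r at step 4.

resid = -6.2083

step 1: x_pred=-4.1974  r=8.1674  x^+=-1.0285  v^+=1.2132  a^+=1.8873
step 2: x_pred=1.4151  r=2.2849  x^+=2.3016  v^+=3.7189  a^+=2.6027
step 3: x_pred=7.9014  r=-13.0014  x^+=2.8568  v^+=4.0033  a^+=-1.4681
step 4: x_pred=6.3483  r=-6.2083  x^+=3.9395  v^+=1.1842  a^+=-3.4120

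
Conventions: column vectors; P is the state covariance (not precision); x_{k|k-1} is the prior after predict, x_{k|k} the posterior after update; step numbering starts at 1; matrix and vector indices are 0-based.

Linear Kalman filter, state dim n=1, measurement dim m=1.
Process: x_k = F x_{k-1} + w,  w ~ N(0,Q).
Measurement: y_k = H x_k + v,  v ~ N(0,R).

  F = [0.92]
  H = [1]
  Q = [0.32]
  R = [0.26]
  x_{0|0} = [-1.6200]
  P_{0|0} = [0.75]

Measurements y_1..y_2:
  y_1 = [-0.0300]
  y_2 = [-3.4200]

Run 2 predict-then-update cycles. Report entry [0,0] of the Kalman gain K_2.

K[0,0] = 0.6547

step 1: x^-=[-1.4904]  P^-=[0.9548]  S=[1.2148]  K=[0.7860]  nu=[1.4604]  x^+=[-0.3426]  P^+=[0.2044]
step 2: x^-=[-0.3152]  P^-=[0.4930]  S=[0.7530]  K=[0.6547]  nu=[-3.1048]  x^+=[-2.3479]  P^+=[0.1702]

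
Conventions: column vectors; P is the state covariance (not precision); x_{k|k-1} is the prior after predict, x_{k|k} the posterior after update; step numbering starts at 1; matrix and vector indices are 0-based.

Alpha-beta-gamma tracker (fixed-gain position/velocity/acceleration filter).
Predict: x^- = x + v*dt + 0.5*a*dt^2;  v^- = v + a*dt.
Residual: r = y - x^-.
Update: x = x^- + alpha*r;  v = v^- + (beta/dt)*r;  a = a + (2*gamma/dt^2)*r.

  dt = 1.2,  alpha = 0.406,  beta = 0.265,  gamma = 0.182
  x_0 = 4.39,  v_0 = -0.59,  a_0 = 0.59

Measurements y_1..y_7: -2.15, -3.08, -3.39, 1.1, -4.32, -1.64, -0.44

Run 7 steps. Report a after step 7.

step 1: x_pred=4.1068  r=-6.2568  x^+=1.5665  v^+=-1.2637  a^+=-0.9916
step 2: x_pred=-0.6639  r=-2.4161  x^+=-1.6448  v^+=-2.9872  a^+=-1.6023
step 3: x_pred=-6.3831  r=2.9931  x^+=-5.1679  v^+=-4.2490  a^+=-0.8457
step 4: x_pred=-10.8756  r=11.9756  x^+=-6.0135  v^+=-2.6193  a^+=2.1814
step 5: x_pred=-7.5860  r=3.2660  x^+=-6.2600  v^+=0.7197  a^+=3.0070
step 6: x_pred=-3.2313  r=1.5913  x^+=-2.5853  v^+=4.6795  a^+=3.4093
step 7: x_pred=5.4848  r=-5.9248  x^+=3.0794  v^+=7.4622  a^+=1.9116

a_post = 1.9116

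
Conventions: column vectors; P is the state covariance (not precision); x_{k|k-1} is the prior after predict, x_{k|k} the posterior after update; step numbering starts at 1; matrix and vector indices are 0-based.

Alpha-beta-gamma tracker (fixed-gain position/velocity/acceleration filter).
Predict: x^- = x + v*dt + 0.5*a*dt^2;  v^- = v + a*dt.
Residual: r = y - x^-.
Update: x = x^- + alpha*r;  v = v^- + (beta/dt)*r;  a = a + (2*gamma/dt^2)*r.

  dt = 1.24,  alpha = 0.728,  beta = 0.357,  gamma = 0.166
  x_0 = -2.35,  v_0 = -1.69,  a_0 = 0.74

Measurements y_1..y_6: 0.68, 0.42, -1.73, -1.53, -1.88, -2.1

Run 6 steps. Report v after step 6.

v_post = -2.0814

step 1: x_pred=-3.8767  r=4.5567  x^+=-0.5594  v^+=0.5395  a^+=1.7239
step 2: x_pred=1.4349  r=-1.0149  x^+=0.6960  v^+=2.3849  a^+=1.5048
step 3: x_pred=4.8102  r=-6.5402  x^+=0.0489  v^+=2.3679  a^+=0.0926
step 4: x_pred=3.0563  r=-4.5863  x^+=-0.2825  v^+=1.1623  a^+=-0.8977
step 5: x_pred=0.4685  r=-2.3485  x^+=-1.2412  v^+=-0.6270  a^+=-1.4048
step 6: x_pred=-3.0987  r=0.9987  x^+=-2.3716  v^+=-2.0814  a^+=-1.1891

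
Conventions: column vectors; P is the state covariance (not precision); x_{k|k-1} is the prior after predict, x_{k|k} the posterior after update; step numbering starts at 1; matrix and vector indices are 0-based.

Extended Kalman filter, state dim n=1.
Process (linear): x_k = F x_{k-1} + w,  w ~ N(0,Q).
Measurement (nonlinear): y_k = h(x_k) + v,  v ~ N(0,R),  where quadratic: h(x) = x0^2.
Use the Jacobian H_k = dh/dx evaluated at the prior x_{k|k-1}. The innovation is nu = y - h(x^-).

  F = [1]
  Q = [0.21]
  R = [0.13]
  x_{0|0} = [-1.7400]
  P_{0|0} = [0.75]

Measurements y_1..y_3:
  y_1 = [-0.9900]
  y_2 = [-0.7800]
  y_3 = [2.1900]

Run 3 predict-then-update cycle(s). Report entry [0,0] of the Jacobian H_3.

H_jac[0,0] = 0.1509

step 1: x^-=[-1.7400]  P^-=[0.9600]  H_jac=[-3.4800]  S=[11.7560]  K=[-0.2842]  nu=[-4.0176]  x^+=[-0.5983]  P^+=[0.0106]
step 2: x^-=[-0.5983]  P^-=[0.2206]  H_jac=[-1.1966]  S=[0.4459]  K=[-0.5921]  nu=[-1.1379]  x^+=[0.0754]  P^+=[0.0643]
step 3: x^-=[0.0754]  P^-=[0.2743]  H_jac=[0.1509]  S=[0.1362]  K=[0.3038]  nu=[2.1843]  x^+=[0.7390]  P^+=[0.2617]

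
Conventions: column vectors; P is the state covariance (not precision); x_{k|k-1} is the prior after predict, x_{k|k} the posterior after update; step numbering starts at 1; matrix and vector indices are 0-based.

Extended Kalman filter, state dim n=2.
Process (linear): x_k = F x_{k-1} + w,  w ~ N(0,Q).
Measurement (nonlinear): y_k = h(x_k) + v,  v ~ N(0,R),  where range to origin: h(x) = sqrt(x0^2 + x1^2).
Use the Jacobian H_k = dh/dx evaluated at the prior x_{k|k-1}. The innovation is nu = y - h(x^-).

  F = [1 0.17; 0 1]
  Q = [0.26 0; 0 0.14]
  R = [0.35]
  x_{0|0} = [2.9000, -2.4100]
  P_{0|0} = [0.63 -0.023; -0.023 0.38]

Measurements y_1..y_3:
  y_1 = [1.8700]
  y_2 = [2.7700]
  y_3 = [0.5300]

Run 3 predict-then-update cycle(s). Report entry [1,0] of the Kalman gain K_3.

K[1,0] = -0.4597

step 1: x^-=[2.4903, -2.4100]  P^-=[0.8932 0.0416; 0.0416 0.5200]  H_jac=[0.7186 -0.6954]  S=[1.0211]  K=[0.6002; -0.3249]  nu=[-1.5955]  x^+=[1.5326, -1.8917]  P^+=[0.5253 0.2407; 0.2407 0.4122]
step 2: x^-=[1.2111, -1.8917]  P^-=[0.8790 0.3108; 0.3108 0.5522]  H_jac=[0.5392 -0.8422]  S=[0.7150]  K=[0.2968; -0.4161]  nu=[0.5239]  x^+=[1.3666, -2.1097]  P^+=[0.8161 0.3991; 0.3991 0.4284]
step 3: x^-=[1.0079, -2.1097]  P^-=[1.2241 0.4719; 0.4719 0.5684]  H_jac=[0.4311 -0.9023]  S=[0.6731]  K=[0.1514; -0.4597]  nu=[-1.8081]  x^+=[0.7343, -1.2785]  P^+=[1.2087 0.5188; 0.5188 0.4262]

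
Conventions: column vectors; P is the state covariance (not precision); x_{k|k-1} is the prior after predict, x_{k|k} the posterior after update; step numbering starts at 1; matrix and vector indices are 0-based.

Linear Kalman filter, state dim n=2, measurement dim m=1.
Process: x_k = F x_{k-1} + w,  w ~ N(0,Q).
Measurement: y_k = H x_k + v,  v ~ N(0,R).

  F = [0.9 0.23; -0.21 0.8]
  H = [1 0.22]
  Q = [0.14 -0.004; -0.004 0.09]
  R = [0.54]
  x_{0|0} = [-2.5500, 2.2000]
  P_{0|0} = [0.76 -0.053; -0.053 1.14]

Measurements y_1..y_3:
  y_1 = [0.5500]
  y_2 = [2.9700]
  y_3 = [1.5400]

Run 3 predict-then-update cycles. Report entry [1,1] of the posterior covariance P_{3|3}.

step 1: x^-=[-1.7890, 2.2955]  P^-=[0.7940 0.0265; 0.0265 0.8709]  S=[1.3878]  K=[0.5763; 0.1572]  nu=[1.8340]  x^+=[-0.7320, 2.5838]  P^+=[0.3330 -0.0992; -0.0992 0.8366]
step 2: x^-=[-0.0646, 2.2207]  P^-=[0.4129 0.0204; 0.0204 0.6735]  S=[0.9945]  K=[0.4197; 0.1695]  nu=[2.5460]  x^+=[1.0041, 2.6522]  P^+=[0.2377 -0.0504; -0.0504 0.6449]
step 3: x^-=[1.5137, 1.9109]  P^-=[0.3458 0.0359; 0.0359 0.5301]  S=[0.9273]  K=[0.3815; 0.1645]  nu=[-0.3941]  x^+=[1.3633, 1.8461]  P^+=[0.2109 -0.0223; -0.0223 0.5051]

P_post[1,1] = 0.5051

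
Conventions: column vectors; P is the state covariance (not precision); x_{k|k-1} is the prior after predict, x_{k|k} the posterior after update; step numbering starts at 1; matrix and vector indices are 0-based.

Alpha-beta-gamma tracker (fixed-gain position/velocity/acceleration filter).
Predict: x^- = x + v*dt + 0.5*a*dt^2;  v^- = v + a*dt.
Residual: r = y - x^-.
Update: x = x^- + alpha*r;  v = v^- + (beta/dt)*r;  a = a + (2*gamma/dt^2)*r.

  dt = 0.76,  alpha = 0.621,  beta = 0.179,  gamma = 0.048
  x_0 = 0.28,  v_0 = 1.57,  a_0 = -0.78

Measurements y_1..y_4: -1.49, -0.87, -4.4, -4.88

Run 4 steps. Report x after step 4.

step 1: x_pred=1.2479  r=-2.7379  x^+=-0.4523  v^+=0.3323  a^+=-1.2351
step 2: x_pred=-0.5564  r=-0.3136  x^+=-0.7512  v^+=-0.6802  a^+=-1.2872
step 3: x_pred=-1.6398  r=-2.7602  x^+=-3.3539  v^+=-2.3085  a^+=-1.7459
step 4: x_pred=-5.6126  r=0.7326  x^+=-5.1576  v^+=-3.4629  a^+=-1.6242

x_post = -5.1576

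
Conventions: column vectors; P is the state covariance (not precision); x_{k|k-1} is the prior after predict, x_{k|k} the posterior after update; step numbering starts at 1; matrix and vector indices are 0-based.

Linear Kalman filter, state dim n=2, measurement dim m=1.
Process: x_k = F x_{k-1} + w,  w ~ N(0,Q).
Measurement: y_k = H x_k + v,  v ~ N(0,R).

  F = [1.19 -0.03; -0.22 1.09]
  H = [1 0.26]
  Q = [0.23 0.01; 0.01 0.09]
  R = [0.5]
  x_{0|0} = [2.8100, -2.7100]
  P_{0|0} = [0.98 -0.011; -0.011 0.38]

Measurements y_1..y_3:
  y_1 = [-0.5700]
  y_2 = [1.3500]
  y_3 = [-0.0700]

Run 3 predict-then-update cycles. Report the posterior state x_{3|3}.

x_post = [1.7216, -4.6637]

step 1: x^-=[3.4252, -3.5721]  P^-=[1.6189 -0.2733; -0.2733 0.5942]  S=[2.0169]  K=[0.7674; -0.0589]  nu=[-3.0665]  x^+=[1.0719, -3.3914]  P^+=[0.4311 -0.1821; -0.1821 0.5872]
step 2: x^-=[1.3774, -3.9325]  P^-=[0.8540 -0.3595; -0.3595 0.8958]  S=[1.2276]  K=[0.6195; -0.1031]  nu=[0.9951]  x^+=[1.9938, -4.0351]  P^+=[0.3828 -0.2811; -0.2811 0.8828]
step 3: x^-=[2.4937, -4.8369]  P^-=[0.7930 -0.4855; -0.4855 1.2922]  S=[1.1279]  K=[0.5912; -0.1326]  nu=[-1.3061]  x^+=[1.7216, -4.6637]  P^+=[0.3988 -0.3971; -0.3971 1.2723]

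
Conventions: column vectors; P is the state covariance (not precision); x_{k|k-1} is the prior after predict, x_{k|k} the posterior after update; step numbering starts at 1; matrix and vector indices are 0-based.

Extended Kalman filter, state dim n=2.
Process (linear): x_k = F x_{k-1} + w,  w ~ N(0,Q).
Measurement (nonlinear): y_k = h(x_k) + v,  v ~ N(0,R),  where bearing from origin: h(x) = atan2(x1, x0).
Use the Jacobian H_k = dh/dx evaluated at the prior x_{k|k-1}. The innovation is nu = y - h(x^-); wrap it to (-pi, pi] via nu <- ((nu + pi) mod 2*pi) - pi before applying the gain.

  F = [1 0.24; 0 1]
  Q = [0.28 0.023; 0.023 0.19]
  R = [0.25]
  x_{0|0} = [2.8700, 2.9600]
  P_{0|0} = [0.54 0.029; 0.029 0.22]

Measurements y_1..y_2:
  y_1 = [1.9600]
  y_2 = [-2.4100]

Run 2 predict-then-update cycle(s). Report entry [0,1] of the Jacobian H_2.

step 1: x^-=[3.5804, 2.9600]  P^-=[0.8466 0.1048; 0.1048 0.4100]  H_jac=[-0.1372 0.1659]  S=[0.2724]  K=[-0.3624; 0.1969]  nu=[1.2692]  x^+=[3.1205, 3.2099]  P^+=[0.8108 0.1242; 0.1242 0.3994]
step 2: x^-=[3.8908, 3.2099]  P^-=[1.1735 0.2431; 0.2431 0.5894]  H_jac=[-0.1262 0.1529]  S=[0.2731]  K=[-0.4060; 0.2178]  nu=[-3.0998]  x^+=[5.1494, 2.5349]  P^+=[1.1284 0.2673; 0.2673 0.5765]

H_jac[0,1] = 0.1529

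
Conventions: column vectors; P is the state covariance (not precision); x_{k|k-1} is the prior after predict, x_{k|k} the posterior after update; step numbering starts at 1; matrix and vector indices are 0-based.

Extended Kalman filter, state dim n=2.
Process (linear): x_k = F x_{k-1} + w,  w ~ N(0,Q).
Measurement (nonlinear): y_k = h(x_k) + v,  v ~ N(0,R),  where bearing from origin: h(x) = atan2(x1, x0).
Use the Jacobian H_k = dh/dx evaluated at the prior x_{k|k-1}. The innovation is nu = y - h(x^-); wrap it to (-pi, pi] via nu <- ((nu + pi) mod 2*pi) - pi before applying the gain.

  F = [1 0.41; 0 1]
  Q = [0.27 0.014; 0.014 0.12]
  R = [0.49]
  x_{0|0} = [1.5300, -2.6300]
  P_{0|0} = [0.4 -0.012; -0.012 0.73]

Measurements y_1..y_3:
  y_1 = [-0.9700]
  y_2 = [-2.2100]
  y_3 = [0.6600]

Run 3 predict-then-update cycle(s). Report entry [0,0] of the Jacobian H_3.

step 1: x^-=[0.4517, -2.6300]  P^-=[0.7829 0.3013; 0.3013 0.8500]  H_jac=[0.3693 0.0634]  S=[0.6143]  K=[0.5018; 0.2689]  nu=[0.4307]  x^+=[0.6678, -2.5142]  P^+=[0.6282 0.2184; 0.2184 0.8056]
step 2: x^-=[-0.3630, -2.5142]  P^-=[1.2127 0.5627; 0.5627 0.9256]  H_jac=[0.3896 -0.0563]  S=[0.6524]  K=[0.6758; 0.2563]  nu=[-0.4958]  x^+=[-0.6981, -2.6412]  P^+=[0.9148 0.4497; 0.4497 0.8827]
step 3: x^-=[-1.7810, -2.6412]  P^-=[1.7020 0.8256; 0.8256 1.0027]  H_jac=[0.2603 -0.1755]  S=[0.5608]  K=[0.5316; 0.0694]  nu=[2.8241]  x^+=[-0.2798, -2.4453]  P^+=[1.5435 0.8050; 0.8050 1.0000]

H_jac[0,0] = 0.2603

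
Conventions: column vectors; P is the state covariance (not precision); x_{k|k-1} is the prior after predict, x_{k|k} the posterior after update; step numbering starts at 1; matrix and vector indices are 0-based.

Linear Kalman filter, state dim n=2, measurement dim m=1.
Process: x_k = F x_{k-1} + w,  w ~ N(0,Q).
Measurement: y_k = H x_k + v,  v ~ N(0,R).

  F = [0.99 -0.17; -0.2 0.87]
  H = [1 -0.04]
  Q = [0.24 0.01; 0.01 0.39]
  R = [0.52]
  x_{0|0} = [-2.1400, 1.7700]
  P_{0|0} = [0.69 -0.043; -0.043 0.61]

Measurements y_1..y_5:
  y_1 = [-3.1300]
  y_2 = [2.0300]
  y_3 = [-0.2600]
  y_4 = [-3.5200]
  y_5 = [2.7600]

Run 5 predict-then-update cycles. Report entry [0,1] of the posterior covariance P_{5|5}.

step 1: x^-=[-2.4195, 1.9679]  P^-=[0.9484 -0.2553; -0.2553 0.8943]  S=[1.4902]  K=[0.6432; -0.1953]  nu=[-0.6318]  x^+=[-2.8259, 2.0913]  P^+=[0.3318 -0.0681; -0.0681 0.8374]
step 2: x^-=[-3.1532, 2.3846]  P^-=[0.6123 -0.2405; -0.2405 1.0608]  S=[1.1532]  K=[0.5393; -0.2453]  nu=[5.2785]  x^+=[-0.3066, 1.0896]  P^+=[0.2769 -0.0879; -0.0879 0.9914]
step 3: x^-=[-0.4887, 1.0093]  P^-=[0.5696 -0.2702; -0.2702 1.1821]  S=[1.1131]  K=[0.5214; -0.2852]  nu=[0.2691]  x^+=[-0.3484, 0.9325]  P^+=[0.2670 -0.1046; -0.1046 1.0915]
step 4: x^-=[-0.5035, 0.8810]  P^-=[0.5684 -0.2980; -0.2980 1.2633]  S=[1.1143]  K=[0.5208; -0.3128]  nu=[-2.9813]  x^+=[-2.0562, 1.8134]  P^+=[0.2662 -0.1165; -0.1165 1.1543]
step 5: x^-=[-2.3439, 1.9889]  P^-=[0.5734 -0.3177; -0.3177 1.3148]  S=[1.1210]  K=[0.5229; -0.3303]  nu=[5.1835]  x^+=[0.3665, 0.2767]  P^+=[0.2669 -0.1241; -0.1241 1.1925]

P_post[0,1] = -0.1241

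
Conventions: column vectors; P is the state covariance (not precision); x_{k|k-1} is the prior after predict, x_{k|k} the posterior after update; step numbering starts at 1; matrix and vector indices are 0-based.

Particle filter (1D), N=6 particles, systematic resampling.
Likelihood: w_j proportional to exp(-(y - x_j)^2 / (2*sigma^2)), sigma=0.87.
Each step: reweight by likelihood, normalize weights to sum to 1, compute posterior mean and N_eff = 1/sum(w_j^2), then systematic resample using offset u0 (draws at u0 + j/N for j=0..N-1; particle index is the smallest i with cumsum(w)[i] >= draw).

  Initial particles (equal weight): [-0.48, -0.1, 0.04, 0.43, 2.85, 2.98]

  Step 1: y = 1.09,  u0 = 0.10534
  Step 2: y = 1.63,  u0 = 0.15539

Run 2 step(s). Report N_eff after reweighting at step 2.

step 1: w=[0.0960, 0.1919, 0.2361, 0.3667, 0.0632, 0.0462]  mean=0.4196  Neff=4.1261  idx=[1, 1, 2, 3, 3, 4]
step 2: w=[0.0859, 0.0859, 0.1168, 0.2396, 0.2396, 0.2321]  mean=0.8551  Neff=5.0728  idx=[1, 3, 3, 4, 5, 5]

N_eff = 5.0728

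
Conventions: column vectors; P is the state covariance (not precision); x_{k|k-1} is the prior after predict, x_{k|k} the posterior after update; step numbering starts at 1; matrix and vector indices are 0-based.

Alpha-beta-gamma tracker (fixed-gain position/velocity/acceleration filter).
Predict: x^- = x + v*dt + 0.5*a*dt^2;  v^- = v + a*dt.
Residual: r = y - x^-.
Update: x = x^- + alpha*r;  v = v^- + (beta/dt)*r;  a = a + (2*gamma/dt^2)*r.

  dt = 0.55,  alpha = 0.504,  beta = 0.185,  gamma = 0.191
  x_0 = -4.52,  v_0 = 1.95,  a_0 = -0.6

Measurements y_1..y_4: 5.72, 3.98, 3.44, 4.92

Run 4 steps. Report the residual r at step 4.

resid = -9.4300

step 1: x_pred=-3.5382  r=9.2583  x^+=1.1279  v^+=4.7341  a^+=11.0914
step 2: x_pred=5.4093  r=-1.4293  x^+=4.6889  v^+=10.3537  a^+=9.2865
step 3: x_pred=11.7880  r=-8.3480  x^+=7.5806  v^+=12.6533  a^+=-1.2554
step 4: x_pred=14.3500  r=-9.4300  x^+=9.5973  v^+=8.7909  a^+=-13.1638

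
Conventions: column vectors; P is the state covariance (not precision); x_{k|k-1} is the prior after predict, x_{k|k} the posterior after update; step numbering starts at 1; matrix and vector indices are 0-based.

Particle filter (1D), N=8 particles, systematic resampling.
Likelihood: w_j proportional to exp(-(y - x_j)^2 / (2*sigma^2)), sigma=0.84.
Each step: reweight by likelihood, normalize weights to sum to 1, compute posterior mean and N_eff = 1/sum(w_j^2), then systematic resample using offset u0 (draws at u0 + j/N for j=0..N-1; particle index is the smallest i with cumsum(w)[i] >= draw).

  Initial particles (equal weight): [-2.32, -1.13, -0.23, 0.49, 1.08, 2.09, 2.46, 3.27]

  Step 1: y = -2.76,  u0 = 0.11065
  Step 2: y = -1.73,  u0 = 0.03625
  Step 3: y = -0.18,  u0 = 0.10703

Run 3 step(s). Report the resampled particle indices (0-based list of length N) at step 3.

step 1: w=[0.8421, 0.1470, 0.0104, 0.0005, 0.0000, 0.0000, 0.0000, 0.0000]  mean=-2.1218  Neff=1.3683  idx=[0, 0, 0, 0, 0, 0, 1, 1]
step 2: w=[0.1253, 0.1253, 0.1253, 0.1253, 0.1253, 0.1253, 0.1242, 0.1242]  mean=-2.0244  Neff=7.9999  idx=[0, 1, 2, 3, 4, 5, 6, 7]
step 3: w=[0.0302, 0.0302, 0.0302, 0.0302, 0.0302, 0.0302, 0.4093, 0.4093]  mean=-1.3458  Neff=2.9364  idx=[3, 6, 6, 6, 7, 7, 7, 7]

resampled_idx = [3, 6, 6, 6, 7, 7, 7, 7]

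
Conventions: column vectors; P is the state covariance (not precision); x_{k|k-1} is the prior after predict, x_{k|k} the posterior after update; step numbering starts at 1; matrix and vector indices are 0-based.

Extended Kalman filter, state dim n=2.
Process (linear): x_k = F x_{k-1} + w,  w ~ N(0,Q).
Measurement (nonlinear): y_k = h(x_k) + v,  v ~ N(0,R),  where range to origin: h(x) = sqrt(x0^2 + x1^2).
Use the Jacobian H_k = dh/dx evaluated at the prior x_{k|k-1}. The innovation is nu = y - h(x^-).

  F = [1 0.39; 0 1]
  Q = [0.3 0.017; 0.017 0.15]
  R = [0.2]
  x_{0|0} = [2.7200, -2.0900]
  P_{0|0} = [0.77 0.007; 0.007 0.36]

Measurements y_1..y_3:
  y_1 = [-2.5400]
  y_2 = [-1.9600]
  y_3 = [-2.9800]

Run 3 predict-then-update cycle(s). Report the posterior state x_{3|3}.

x_post = [-1.3671, -1.1849]

step 1: x^-=[1.9049, -2.0900]  P^-=[1.1302 0.1644; 0.1644 0.5100]  H_jac=[0.6736 -0.7391]  S=[0.8277]  K=[0.7730; -0.3216]  nu=[-5.3679]  x^+=[-2.2444, -0.3638]  P^+=[0.6356 0.3702; 0.3702 0.4244]
step 2: x^-=[-2.3863, -0.3638]  P^-=[1.2889 0.5527; 0.5527 0.5744]  H_jac=[-0.9886 -0.1507]  S=[1.6374]  K=[-0.8291; -0.3866]  nu=[-4.3738]  x^+=[1.2399, 1.3269]  P^+=[0.1635 0.0279; 0.0279 0.3297]
step 3: x^-=[1.7574, 1.3269]  P^-=[0.5354 0.1735; 0.1735 0.4797]  H_jac=[0.7981 0.6026]  S=[0.8821]  K=[0.6029; 0.4847]  nu=[-5.1821]  x^+=[-1.3671, -1.1849]  P^+=[0.2147 -0.0843; -0.0843 0.2725]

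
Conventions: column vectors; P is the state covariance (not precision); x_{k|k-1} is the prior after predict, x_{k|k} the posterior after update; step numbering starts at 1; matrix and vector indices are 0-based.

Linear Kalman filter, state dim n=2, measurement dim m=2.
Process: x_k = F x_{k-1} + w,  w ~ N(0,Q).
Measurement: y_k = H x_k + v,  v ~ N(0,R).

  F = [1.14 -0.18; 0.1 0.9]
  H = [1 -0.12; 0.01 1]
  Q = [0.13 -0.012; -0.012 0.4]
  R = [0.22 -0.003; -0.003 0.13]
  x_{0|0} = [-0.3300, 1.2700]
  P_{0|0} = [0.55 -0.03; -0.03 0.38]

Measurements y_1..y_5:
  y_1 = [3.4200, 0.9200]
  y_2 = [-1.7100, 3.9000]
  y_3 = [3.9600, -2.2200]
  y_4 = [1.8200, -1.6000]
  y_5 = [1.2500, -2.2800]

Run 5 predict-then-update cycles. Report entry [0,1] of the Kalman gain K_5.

K[0,1] = 0.0519

step 1: x^-=[-0.6048, 1.1100]  P^-=[0.8694 -0.0411; -0.0411 0.7079]  S=[1.1095 -0.1203; -0.1203 0.8372]  K=[0.7963 0.0757; -0.0223 0.8419]  nu=[4.1580, -0.1840]  x^+=[2.6922, 0.8623]  P^+=[0.1756 0.0057; 0.0057 0.1095]
step 2: x^-=[2.9139, 1.0453]  P^-=[0.3595 -0.0040; -0.0040 0.4914]  S=[0.5875 -0.0623; -0.0623 0.6214]  K=[0.6192 0.0615; -0.0235 0.7884]  nu=[-4.4985, 2.8256]  x^+=[0.3023, 3.3787]  P^+=[0.1366 0.0048; 0.0048 0.1025]
step 3: x^-=[-0.2636, 3.0710]  P^-=[0.3089 -0.0082; -0.0082 0.4853]  S=[0.5379 -0.0664; -0.0664 0.6151]  K=[0.5829 0.0545; -0.0266 0.7859]  nu=[4.5921, -5.2884]  x^+=[2.1247, -1.2071]  P^+=[0.1286 0.0041; 0.0041 0.1022]
step 4: x^-=[2.6394, -0.8740]  P^-=[0.2987 -0.0098; -0.0098 0.4848]  S=[0.5281 -0.0680; -0.0680 0.6146]  K=[0.5747 0.0525; -0.0276 0.7855]  nu=[-0.9243, -0.7524]  x^+=[2.0688, -1.4395]  P^+=[0.1267 0.0038; 0.0038 0.1022]
step 5: x^-=[2.6175, -1.0887]  P^-=[0.2964 -0.0102; -0.0102 0.4847]  S=[0.5259 -0.0684; -0.0684 0.6145]  K=[0.5728 0.0519; -0.0279 0.7855]  nu=[-1.4982, -1.2175]  x^+=[1.6961, -2.0032]  P^+=[0.1263 0.0038; 0.0038 0.1022]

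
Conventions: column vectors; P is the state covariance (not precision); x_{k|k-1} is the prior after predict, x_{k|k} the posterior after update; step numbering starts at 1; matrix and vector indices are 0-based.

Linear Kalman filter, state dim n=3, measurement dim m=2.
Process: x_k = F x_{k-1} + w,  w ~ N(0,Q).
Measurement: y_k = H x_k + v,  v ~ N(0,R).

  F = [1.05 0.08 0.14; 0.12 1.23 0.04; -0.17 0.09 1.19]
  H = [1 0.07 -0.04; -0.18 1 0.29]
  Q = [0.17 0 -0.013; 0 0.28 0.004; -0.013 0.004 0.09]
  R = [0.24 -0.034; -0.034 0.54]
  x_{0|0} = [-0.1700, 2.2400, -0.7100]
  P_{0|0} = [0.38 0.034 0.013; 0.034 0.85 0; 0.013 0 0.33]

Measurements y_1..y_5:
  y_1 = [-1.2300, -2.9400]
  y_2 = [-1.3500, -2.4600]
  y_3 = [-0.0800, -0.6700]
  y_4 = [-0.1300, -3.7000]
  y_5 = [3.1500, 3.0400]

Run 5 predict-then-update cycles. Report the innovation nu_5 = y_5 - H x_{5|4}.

step 1: x^-=[-0.0987, 2.7064, -0.6144]  P^-=[0.6104 0.1784 -0.0010; 0.1784 1.5821 0.1011; -0.0010 0.1011 0.5689]  S=[0.8835 0.1341; 0.1341 2.1843]  K=[0.7069 -0.0122; 0.2149 0.7099; -0.0378 0.1242]  nu=[-1.3453, -5.4860]  x^+=[-0.9829, -1.4770, -1.2450]  P^+=[0.1709 -0.0039 0.0140; -0.0039 0.3998 -0.0843; 0.0140 -0.0843 0.5352]
step 2: x^-=[-1.3245, -1.9844, -1.4474]  P^-=[0.3730 0.0448 0.0563; 0.0448 0.8788 -0.0508; 0.0563 -0.0508 0.8324]  S=[0.6207 0.0127; 0.0127 1.4494]  K=[0.6026 -0.0094; 0.1625 0.5892; 0.0288 0.1243]  nu=[0.0555, -0.2942]  x^+=[-1.2883, -2.1488, -1.4823]  P^+=[0.1477 -0.0124 0.0463; -0.0124 0.3569 -0.1603; 0.0463 -0.1603 0.8094]
step 3: x^-=[-1.7321, -2.8569, -1.7384]  P^-=[0.3589 0.0167 0.1365; 0.0167 0.8043 -0.1474; 0.1365 -0.1474 1.1907]  S=[0.5970 0.0039; 0.0039 1.3503]  K=[0.5940 -0.0078; 0.1285 0.5614; 0.1308 0.1280]  nu=[1.7826, 2.3792]  x^+=[-0.6919, -1.2920, -1.2007]  P^+=[0.1482 -0.0242 0.0912; -0.0242 0.3683 -0.2548; 0.0912 -0.2548 1.1583]
step 4: x^-=[-0.9980, -1.7203, -1.4275]  P^-=[0.3755 -0.0094 0.2385; -0.0094 0.8099 -0.2598; 0.2385 -0.2598 1.6468]  S=[0.6031 0.0027; 0.0027 1.3283]  K=[0.6057 -0.0071; 0.0931 0.5541; 0.2555 0.1311]  nu=[0.9313, -1.7454]  x^+=[-0.4215, -2.6006, -1.4183]  P^+=[0.1542 -0.0391 0.1462; -0.0391 0.3966 -0.3710; 0.1462 -0.3710 1.5844]
step 5: x^-=[-0.8492, -3.3061, -1.8502]  P^-=[0.4017 -0.0400 0.3623; -0.0400 0.8381 -0.3966; 0.3623 -0.3966 2.2038]  S=[0.6170 0.0028; 0.0028 1.3230]  K=[0.6231 -0.0068; 0.0534 0.5519; 0.3988 0.1332]  nu=[4.1566, 6.7298]  x^+=[1.6950, 0.6301, 0.7036]  P^+=[0.1621 -0.0566 0.2100; -0.0566 0.4332 -0.5076; 0.2100 -0.5076 2.0820]

innov = [4.1566, 6.7298]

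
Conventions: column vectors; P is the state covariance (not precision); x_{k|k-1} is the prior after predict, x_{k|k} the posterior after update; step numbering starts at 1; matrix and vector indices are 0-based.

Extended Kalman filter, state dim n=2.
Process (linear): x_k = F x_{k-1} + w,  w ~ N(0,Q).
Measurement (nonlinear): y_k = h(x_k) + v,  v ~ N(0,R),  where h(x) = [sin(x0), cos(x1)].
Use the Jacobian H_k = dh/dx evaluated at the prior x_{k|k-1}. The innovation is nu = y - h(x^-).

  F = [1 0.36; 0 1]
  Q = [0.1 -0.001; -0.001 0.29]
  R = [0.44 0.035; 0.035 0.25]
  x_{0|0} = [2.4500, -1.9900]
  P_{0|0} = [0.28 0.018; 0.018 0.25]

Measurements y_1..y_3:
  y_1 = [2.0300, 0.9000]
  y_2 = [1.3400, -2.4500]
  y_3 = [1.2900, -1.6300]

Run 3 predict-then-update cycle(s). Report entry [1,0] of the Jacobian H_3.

H_jac[1,0] = 0.0000

step 1: x^-=[1.7336, -1.9900]  P^-=[0.4254 0.1070; 0.1070 0.5400]  H_jac=[-0.1621 0.0000; 0.0000 0.9134]  S=[0.4512 0.0192; 0.0192 0.7005]  K=[-0.1589 0.1439; -0.0684 0.7060]  nu=[1.0432, 1.3070]  x^+=[1.7558, -1.1387]  P^+=[0.4003 0.0333; 0.0333 0.1906]
step 2: x^-=[1.3459, -1.1387]  P^-=[0.5490 0.1009; 0.1009 0.4806]  H_jac=[0.2230 0.0000; 0.0000 0.9081]  S=[0.4673 0.0554; 0.0554 0.6463]  K=[0.2477 0.1205; -0.0323 0.6780]  nu=[0.3652, -2.8688]  x^+=[1.0906, -3.0956]  P^+=[0.5076 0.0427; 0.0427 0.1854]
step 3: x^-=[-0.0238, -3.0956]  P^-=[0.6624 0.1085; 0.1085 0.4754]  H_jac=[0.9997 0.0000; 0.0000 0.0460]  S=[1.1021 0.0400; 0.0400 0.2510]  K=[0.6037 -0.0763; 0.0958 0.0719]  nu=[1.3138, -0.6311]  x^+=[0.8175, -3.0151]  P^+=[0.2630 0.0447; 0.0447 0.4635]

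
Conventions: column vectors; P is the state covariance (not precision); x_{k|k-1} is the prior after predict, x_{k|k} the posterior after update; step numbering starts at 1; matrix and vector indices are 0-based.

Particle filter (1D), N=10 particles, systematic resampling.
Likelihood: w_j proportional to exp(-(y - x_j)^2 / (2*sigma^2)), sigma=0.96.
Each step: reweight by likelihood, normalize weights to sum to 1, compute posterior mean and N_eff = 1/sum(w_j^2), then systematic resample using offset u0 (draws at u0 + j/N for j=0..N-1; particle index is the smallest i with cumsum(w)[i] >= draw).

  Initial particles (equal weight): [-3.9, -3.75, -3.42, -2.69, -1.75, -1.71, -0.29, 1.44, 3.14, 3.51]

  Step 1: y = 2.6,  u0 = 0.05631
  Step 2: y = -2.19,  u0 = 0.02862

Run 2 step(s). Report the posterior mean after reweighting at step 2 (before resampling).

post_mean = 1.4412

step 1: w=[0.0000, 0.0000, 0.0000, 0.0000, 0.0000, 0.0000, 0.0054, 0.2428, 0.4302, 0.3215]  mean=2.8274  Neff=2.8783  idx=[7, 7, 8, 8, 8, 8, 8, 9, 9, 9]
step 2: w=[0.4997, 0.4997, 0.0001, 0.0001, 0.0001, 0.0001, 0.0001, 0.0000, 0.0000, 0.0000]  mean=1.4412  Neff=2.0027  idx=[0, 0, 0, 0, 0, 1, 1, 1, 1, 1]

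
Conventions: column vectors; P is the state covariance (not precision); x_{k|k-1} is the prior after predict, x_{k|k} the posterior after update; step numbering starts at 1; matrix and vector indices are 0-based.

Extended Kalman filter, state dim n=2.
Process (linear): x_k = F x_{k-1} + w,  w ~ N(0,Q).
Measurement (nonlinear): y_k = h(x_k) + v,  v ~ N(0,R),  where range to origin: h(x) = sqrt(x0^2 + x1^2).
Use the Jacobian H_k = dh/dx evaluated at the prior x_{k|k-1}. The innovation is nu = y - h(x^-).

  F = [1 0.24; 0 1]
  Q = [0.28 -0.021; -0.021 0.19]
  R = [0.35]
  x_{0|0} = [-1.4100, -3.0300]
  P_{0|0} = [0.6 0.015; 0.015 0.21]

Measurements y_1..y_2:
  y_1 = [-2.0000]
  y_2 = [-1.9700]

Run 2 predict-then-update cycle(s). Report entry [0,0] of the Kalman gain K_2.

K[0,0] = 0.5919

step 1: x^-=[-2.1372, -3.0300]  P^-=[0.8993 0.0444; 0.0444 0.4000]  H_jac=[-0.5764 -0.8172]  S=[0.9577]  K=[-0.5791; -0.3680]  nu=[-5.7079]  x^+=[1.1684, -0.9293]  P^+=[0.5781 -0.1597; -0.1597 0.2703]
step 2: x^-=[0.9453, -0.9293]  P^-=[0.7970 -0.1158; -0.1158 0.4603]  H_jac=[0.7131 -0.7010]  S=[1.0973]  K=[0.5919; -0.3693]  nu=[-3.2956]  x^+=[-1.0055, 0.2879]  P^+=[0.4125 0.1241; 0.1241 0.3106]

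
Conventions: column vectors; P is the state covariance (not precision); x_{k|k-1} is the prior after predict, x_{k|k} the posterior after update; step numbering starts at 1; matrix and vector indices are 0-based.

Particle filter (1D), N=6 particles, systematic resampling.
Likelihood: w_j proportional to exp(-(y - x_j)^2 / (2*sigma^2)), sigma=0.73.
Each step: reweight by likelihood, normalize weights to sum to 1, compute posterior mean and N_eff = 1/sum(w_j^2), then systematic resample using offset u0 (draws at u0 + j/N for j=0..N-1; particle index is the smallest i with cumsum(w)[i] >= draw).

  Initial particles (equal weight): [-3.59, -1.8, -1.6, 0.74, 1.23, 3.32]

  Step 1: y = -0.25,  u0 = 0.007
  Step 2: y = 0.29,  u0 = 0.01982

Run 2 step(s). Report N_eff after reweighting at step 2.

N_eff = 3.2090

step 1: w=[0.0000, 0.1292, 0.2226, 0.4906, 0.1576, 0.0000]  mean=-0.0318  Neff=3.0142  idx=[1, 2, 2, 3, 3, 3]
step 2: w=[0.0065, 0.0136, 0.0136, 0.3221, 0.3221, 0.3221]  mean=0.6597  Neff=3.2090  idx=[1, 3, 3, 4, 5, 5]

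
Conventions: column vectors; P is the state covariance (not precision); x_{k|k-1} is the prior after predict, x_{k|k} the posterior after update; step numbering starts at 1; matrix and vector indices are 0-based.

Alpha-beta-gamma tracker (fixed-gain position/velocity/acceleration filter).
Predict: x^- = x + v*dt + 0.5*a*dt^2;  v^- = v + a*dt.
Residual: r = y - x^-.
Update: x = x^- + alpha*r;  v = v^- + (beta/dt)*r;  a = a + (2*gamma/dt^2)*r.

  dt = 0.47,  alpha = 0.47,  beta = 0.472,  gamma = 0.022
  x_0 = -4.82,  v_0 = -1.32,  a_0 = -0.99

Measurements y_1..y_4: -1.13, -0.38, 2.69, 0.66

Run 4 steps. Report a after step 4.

step 1: x_pred=-5.5497  r=4.4197  x^+=-3.4725  v^+=2.6533  a^+=-0.1097
step 2: x_pred=-2.2375  r=1.8575  x^+=-1.3645  v^+=4.4672  a^+=0.2603
step 3: x_pred=0.7638  r=1.9262  x^+=1.6691  v^+=6.5239  a^+=0.6440
step 4: x_pred=4.8065  r=-4.1465  x^+=2.8576  v^+=2.6625  a^+=-0.1819

a_post = -0.1819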